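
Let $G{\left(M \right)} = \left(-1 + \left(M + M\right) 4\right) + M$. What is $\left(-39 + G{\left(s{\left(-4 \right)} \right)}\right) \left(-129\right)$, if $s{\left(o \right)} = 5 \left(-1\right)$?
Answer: $10965$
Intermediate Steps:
$s{\left(o \right)} = -5$
$G{\left(M \right)} = -1 + 9 M$ ($G{\left(M \right)} = \left(-1 + 2 M 4\right) + M = \left(-1 + 8 M\right) + M = -1 + 9 M$)
$\left(-39 + G{\left(s{\left(-4 \right)} \right)}\right) \left(-129\right) = \left(-39 + \left(-1 + 9 \left(-5\right)\right)\right) \left(-129\right) = \left(-39 - 46\right) \left(-129\right) = \left(-85\right) \left(-129\right) = 10965$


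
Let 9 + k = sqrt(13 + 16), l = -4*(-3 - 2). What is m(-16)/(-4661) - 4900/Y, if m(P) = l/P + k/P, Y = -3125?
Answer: 14618271/9322000 + sqrt(29)/74576 ≈ 1.5682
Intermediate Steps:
l = 20 (l = -4*(-5) = 20)
k = -9 + sqrt(29) (k = -9 + sqrt(13 + 16) = -9 + sqrt(29) ≈ -3.6148)
m(P) = 20/P + (-9 + sqrt(29))/P
m(-16)/(-4661) - 4900/Y = ((11 + sqrt(29))/(-16))/(-4661) - 4900/(-3125) = -(11 + sqrt(29))/16*(-1/4661) - 4900*(-1/3125) = (-11/16 - sqrt(29)/16)*(-1/4661) + 196/125 = (11/74576 + sqrt(29)/74576) + 196/125 = 14618271/9322000 + sqrt(29)/74576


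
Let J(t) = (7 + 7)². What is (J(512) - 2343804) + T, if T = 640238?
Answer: -1703370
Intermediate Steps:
J(t) = 196 (J(t) = 14² = 196)
(J(512) - 2343804) + T = (196 - 2343804) + 640238 = -2343608 + 640238 = -1703370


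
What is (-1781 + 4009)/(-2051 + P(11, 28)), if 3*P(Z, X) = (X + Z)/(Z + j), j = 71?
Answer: -182696/168169 ≈ -1.0864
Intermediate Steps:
P(Z, X) = (X + Z)/(3*(71 + Z)) (P(Z, X) = ((X + Z)/(Z + 71))/3 = ((X + Z)/(71 + Z))/3 = (X + Z)/(3*(71 + Z)))
(-1781 + 4009)/(-2051 + P(11, 28)) = (-1781 + 4009)/(-2051 + (28 + 11)/(3*(71 + 11))) = 2228/(-2051 + (1/3)*39/82) = 2228/(-2051 + (1/3)*(1/82)*39) = 2228/(-2051 + 13/82) = 2228/(-168169/82) = 2228*(-82/168169) = -182696/168169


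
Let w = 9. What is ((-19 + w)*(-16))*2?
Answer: 320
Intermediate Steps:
((-19 + w)*(-16))*2 = ((-19 + 9)*(-16))*2 = -10*(-16)*2 = 160*2 = 320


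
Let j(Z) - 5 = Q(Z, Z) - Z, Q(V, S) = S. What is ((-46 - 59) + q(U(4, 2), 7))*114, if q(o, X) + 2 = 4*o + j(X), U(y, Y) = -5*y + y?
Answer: -18924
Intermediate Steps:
U(y, Y) = -4*y
j(Z) = 5 (j(Z) = 5 + (Z - Z) = 5 + 0 = 5)
q(o, X) = 3 + 4*o (q(o, X) = -2 + (4*o + 5) = -2 + (5 + 4*o) = 3 + 4*o)
((-46 - 59) + q(U(4, 2), 7))*114 = ((-46 - 59) + (3 + 4*(-4*4)))*114 = (-105 + (3 + 4*(-16)))*114 = (-105 + (3 - 64))*114 = (-105 - 61)*114 = -166*114 = -18924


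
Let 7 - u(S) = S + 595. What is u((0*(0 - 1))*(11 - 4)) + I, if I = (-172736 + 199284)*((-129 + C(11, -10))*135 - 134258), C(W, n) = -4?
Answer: -4040951312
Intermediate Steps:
I = -4040950724 (I = (-172736 + 199284)*((-129 - 4)*135 - 134258) = 26548*(-133*135 - 134258) = 26548*(-17955 - 134258) = 26548*(-152213) = -4040950724)
u(S) = -588 - S (u(S) = 7 - (S + 595) = 7 - (595 + S) = 7 + (-595 - S) = -588 - S)
u((0*(0 - 1))*(11 - 4)) + I = (-588 - 0*(0 - 1)*(11 - 4)) - 4040950724 = (-588 - 0*(-1)*7) - 4040950724 = (-588 - 0*7) - 4040950724 = (-588 - 1*0) - 4040950724 = (-588 + 0) - 4040950724 = -588 - 4040950724 = -4040951312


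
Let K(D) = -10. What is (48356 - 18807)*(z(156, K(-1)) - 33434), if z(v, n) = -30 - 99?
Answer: -991753087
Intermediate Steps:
z(v, n) = -129
(48356 - 18807)*(z(156, K(-1)) - 33434) = (48356 - 18807)*(-129 - 33434) = 29549*(-33563) = -991753087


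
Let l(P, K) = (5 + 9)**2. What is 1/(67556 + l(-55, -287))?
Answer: 1/67752 ≈ 1.4760e-5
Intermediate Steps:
l(P, K) = 196 (l(P, K) = 14**2 = 196)
1/(67556 + l(-55, -287)) = 1/(67556 + 196) = 1/67752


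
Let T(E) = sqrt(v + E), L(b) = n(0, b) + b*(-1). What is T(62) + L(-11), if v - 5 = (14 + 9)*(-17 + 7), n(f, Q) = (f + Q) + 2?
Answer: 2 + I*sqrt(163) ≈ 2.0 + 12.767*I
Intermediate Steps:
n(f, Q) = 2 + Q + f (n(f, Q) = (Q + f) + 2 = 2 + Q + f)
v = -225 (v = 5 + (14 + 9)*(-17 + 7) = 5 + 23*(-10) = 5 - 230 = -225)
L(b) = 2 (L(b) = (2 + b + 0) + b*(-1) = (2 + b) - b = 2)
T(E) = sqrt(-225 + E)
T(62) + L(-11) = sqrt(-225 + 62) + 2 = sqrt(-163) + 2 = I*sqrt(163) + 2 = 2 + I*sqrt(163)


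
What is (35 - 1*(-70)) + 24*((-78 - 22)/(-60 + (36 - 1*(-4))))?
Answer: 225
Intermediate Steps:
(35 - 1*(-70)) + 24*((-78 - 22)/(-60 + (36 - 1*(-4)))) = (35 + 70) + 24*(-100/(-60 + (36 + 4))) = 105 + 24*(-100/(-60 + 40)) = 105 + 24*(-100/(-20)) = 105 + 24*(-100*(-1/20)) = 105 + 24*5 = 105 + 120 = 225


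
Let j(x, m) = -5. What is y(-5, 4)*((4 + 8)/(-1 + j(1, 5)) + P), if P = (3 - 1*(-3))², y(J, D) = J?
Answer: -170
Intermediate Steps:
P = 36 (P = (3 + 3)² = 6² = 36)
y(-5, 4)*((4 + 8)/(-1 + j(1, 5)) + P) = -5*((4 + 8)/(-1 - 5) + 36) = -5*(12/(-6) + 36) = -5*(12*(-⅙) + 36) = -5*(-2 + 36) = -5*34 = -170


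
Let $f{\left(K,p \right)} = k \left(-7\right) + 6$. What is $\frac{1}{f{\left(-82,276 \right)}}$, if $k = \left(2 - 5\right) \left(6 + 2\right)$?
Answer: $\frac{1}{174} \approx 0.0057471$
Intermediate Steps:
$k = -24$ ($k = \left(-3\right) 8 = -24$)
$f{\left(K,p \right)} = 174$ ($f{\left(K,p \right)} = \left(-24\right) \left(-7\right) + 6 = 168 + 6 = 174$)
$\frac{1}{f{\left(-82,276 \right)}} = \frac{1}{174}$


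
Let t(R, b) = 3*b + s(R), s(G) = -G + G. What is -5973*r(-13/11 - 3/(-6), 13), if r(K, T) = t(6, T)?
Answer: -232947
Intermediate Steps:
s(G) = 0
t(R, b) = 3*b (t(R, b) = 3*b + 0 = 3*b)
r(K, T) = 3*T
-5973*r(-13/11 - 3/(-6), 13) = -17919*13 = -5973*39 = -232947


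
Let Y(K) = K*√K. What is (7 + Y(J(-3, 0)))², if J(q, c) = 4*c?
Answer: 49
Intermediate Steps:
Y(K) = K^(3/2)
(7 + Y(J(-3, 0)))² = (7 + (4*0)^(3/2))² = (7 + 0^(3/2))² = (7 + 0)² = 7² = 49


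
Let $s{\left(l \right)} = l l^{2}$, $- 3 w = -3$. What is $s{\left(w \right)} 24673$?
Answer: $24673$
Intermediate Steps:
$w = 1$ ($w = \left(- \frac{1}{3}\right) \left(-3\right) = 1$)
$s{\left(l \right)} = l^{3}$
$s{\left(w \right)} 24673 = 1^{3} \cdot 24673 = 1 \cdot 24673 = 24673$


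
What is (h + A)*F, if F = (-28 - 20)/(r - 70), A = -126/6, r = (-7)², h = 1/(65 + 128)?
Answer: -64832/1351 ≈ -47.988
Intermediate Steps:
h = 1/193 ≈ 0.0051813
r = 49
A = -21 (A = -126*⅙ = -21)
F = 16/7 (F = (-28 - 20)/(49 - 70) = -48/(-21) = -48*(-1/21) = 16/7 ≈ 2.2857)
(h + A)*F = (1/193 - 21)*(16/7) = -4052/193*16/7 = -64832/1351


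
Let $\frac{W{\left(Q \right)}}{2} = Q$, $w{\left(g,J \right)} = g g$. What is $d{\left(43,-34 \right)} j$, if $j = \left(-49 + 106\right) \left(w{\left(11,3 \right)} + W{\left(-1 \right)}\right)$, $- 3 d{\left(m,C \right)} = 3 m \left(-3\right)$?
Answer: $875007$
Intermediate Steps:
$d{\left(m,C \right)} = 3 m$ ($d{\left(m,C \right)} = - \frac{3 m \left(-3\right)}{3} = - \frac{\left(-9\right) m}{3} = 3 m$)
$w{\left(g,J \right)} = g^{2}$
$W{\left(Q \right)} = 2 Q$
$j = 6783$ ($j = \left(-49 + 106\right) \left(11^{2} + 2 \left(-1\right)\right) = 57 \left(121 - 2\right) = 57 \cdot 119 = 6783$)
$d{\left(43,-34 \right)} j = 3 \cdot 43 \cdot 6783 = 129 \cdot 6783 = 875007$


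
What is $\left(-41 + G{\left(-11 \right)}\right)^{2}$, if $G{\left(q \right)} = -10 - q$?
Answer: $1600$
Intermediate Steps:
$\left(-41 + G{\left(-11 \right)}\right)^{2} = \left(-41 - -1\right)^{2} = \left(-41 + \left(-10 + 11\right)\right)^{2} = \left(-41 + 1\right)^{2} = \left(-40\right)^{2} = 1600$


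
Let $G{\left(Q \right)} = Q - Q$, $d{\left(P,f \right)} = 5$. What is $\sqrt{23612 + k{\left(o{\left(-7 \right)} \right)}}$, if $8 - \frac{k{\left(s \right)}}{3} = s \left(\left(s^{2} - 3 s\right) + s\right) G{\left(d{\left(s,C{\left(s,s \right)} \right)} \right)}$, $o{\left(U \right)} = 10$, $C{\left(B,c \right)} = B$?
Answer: $2 \sqrt{5909} \approx 153.74$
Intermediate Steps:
$G{\left(Q \right)} = 0$
$k{\left(s \right)} = 24$ ($k{\left(s \right)} = 24 - 3 s \left(\left(s^{2} - 3 s\right) + s\right) 0 = 24 - 3 s \left(s^{2} - 2 s\right) 0 = 24 - 0 = 24 + 0 = 24$)
$\sqrt{23612 + k{\left(o{\left(-7 \right)} \right)}} = \sqrt{23612 + 24} = \sqrt{23636} = 2 \sqrt{5909}$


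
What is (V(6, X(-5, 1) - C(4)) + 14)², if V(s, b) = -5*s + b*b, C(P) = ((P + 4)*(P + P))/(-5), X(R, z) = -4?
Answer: 2359296/625 ≈ 3774.9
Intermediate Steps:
C(P) = -2*P*(4 + P)/5 (C(P) = ((4 + P)*(2*P))*(-⅕) = (2*P*(4 + P))*(-⅕) = -2*P*(4 + P)/5)
V(s, b) = b² - 5*s (V(s, b) = -5*s + b² = b² - 5*s)
(V(6, X(-5, 1) - C(4)) + 14)² = (((-4 - (-2)*4*(4 + 4)/5)² - 5*6) + 14)² = (((-4 - (-2)*4*8/5)² - 30) + 14)² = (((-4 - 1*(-64/5))² - 30) + 14)² = (((-4 + 64/5)² - 30) + 14)² = (((44/5)² - 30) + 14)² = ((1936/25 - 30) + 14)² = (1186/25 + 14)² = (1536/25)² = 2359296/625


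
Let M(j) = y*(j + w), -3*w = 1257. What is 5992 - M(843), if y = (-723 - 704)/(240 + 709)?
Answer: 6291456/949 ≈ 6629.6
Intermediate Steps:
w = -419 (w = -⅓*1257 = -419)
y = -1427/949 ≈ -1.5037
M(j) = 597913/949 - 1427*j/949 (M(j) = -1427*(j - 419)/949 = -1427*(-419 + j)/949 = 597913/949 - 1427*j/949)
5992 - M(843) = 5992 - (597913/949 - 1427/949*843) = 5992 - (597913/949 - 1202961/949) = 5992 - 1*(-605048/949) = 5992 + 605048/949 = 6291456/949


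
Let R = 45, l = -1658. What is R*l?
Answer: -74610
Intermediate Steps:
R*l = 45*(-1658) = -74610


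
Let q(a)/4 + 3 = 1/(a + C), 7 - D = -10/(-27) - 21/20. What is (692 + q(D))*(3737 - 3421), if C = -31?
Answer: 2705301280/12593 ≈ 2.1483e+5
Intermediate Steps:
D = 4147/540 (D = 7 - (-10/(-27) - 21/20) = 7 - (-10*(-1/27) - 21*1/20) = 7 - (10/27 - 21/20) = 7 - 1*(-367/540) = 7 + 367/540 = 4147/540 ≈ 7.6796)
q(a) = -12 + 4/(-31 + a) (q(a) = -12 + 4/(a - 31) = -12 + 4/(-31 + a))
(692 + q(D))*(3737 - 3421) = (692 + 4*(94 - 3*4147/540)/(-31 + 4147/540))*(3737 - 3421) = (692 + 4*(94 - 4147/180)/(-12593/540))*316 = (692 + 4*(-540/12593)*(12773/180))*316 = (692 - 153276/12593)*316 = (8561080/12593)*316 = 2705301280/12593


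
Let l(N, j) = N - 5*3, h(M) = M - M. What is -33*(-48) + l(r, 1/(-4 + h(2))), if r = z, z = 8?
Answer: 1577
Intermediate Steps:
r = 8
h(M) = 0
l(N, j) = -15 + N (l(N, j) = N - 15 = -15 + N)
-33*(-48) + l(r, 1/(-4 + h(2))) = -33*(-48) + (-15 + 8) = 1584 - 7 = 1577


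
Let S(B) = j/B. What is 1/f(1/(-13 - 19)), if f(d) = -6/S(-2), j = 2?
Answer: 1/6 ≈ 0.16667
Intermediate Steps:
S(B) = 2/B
f(d) = 6 (f(d) = -6/(2/(-2)) = -6/(2*(-1/2)) = -6/(-1) = -6*(-1) = 6)
1/f(1/(-13 - 19)) = 1/6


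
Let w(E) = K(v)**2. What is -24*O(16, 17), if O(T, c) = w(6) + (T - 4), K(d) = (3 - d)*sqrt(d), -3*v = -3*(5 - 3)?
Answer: -336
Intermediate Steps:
v = 2 (v = -(-1)*(5 - 3) = -(-1)*2 = -1/3*(-6) = 2)
K(d) = sqrt(d)*(3 - d)
w(E) = 2 (w(E) = (sqrt(2)*(3 - 1*2))**2 = (sqrt(2)*(3 - 2))**2 = (sqrt(2)*1)**2 = (sqrt(2))**2 = 2)
O(T, c) = -2 + T (O(T, c) = 2 + (T - 4) = 2 + (-4 + T) = -2 + T)
-24*O(16, 17) = -24*(-2 + 16) = -24*14 = -336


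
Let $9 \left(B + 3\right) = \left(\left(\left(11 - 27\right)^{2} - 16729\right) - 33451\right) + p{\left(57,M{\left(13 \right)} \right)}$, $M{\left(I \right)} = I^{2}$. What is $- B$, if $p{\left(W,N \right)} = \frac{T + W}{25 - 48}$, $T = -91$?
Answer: $\frac{1148839}{207} \approx 5549.9$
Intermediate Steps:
$p{\left(W,N \right)} = \frac{91}{23} - \frac{W}{23}$ ($p{\left(W,N \right)} = \frac{-91 + W}{25 - 48} = \frac{-91 + W}{-23} = \left(-91 + W\right) \left(- \frac{1}{23}\right) = \frac{91}{23} - \frac{W}{23}$)
$B = - \frac{1148839}{207}$ ($B = -3 + \frac{\left(\left(\left(11 - 27\right)^{2} - 16729\right) - 33451\right) + \left(\frac{91}{23} - \frac{57}{23}\right)}{9} = -3 + \frac{\left(\left(\left(-16\right)^{2} - 16729\right) - 33451\right) + \left(\frac{91}{23} - \frac{57}{23}\right)}{9} = -3 + \frac{\left(\left(256 - 16729\right) - 33451\right) + \frac{34}{23}}{9} = -3 + \frac{\left(-16473 - 33451\right) + \frac{34}{23}}{9} = -3 + \frac{-49924 + \frac{34}{23}}{9} = -3 + \frac{1}{9} \left(- \frac{1148218}{23}\right) = -3 - \frac{1148218}{207} = - \frac{1148839}{207} \approx -5549.9$)
$- B = \left(-1\right) \left(- \frac{1148839}{207}\right) = \frac{1148839}{207}$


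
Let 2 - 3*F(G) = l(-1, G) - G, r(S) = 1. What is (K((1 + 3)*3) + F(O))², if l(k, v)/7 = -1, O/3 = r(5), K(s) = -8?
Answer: 16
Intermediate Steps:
O = 3 (O = 3*1 = 3)
l(k, v) = -7 (l(k, v) = 7*(-1) = -7)
F(G) = 3 + G/3 (F(G) = ⅔ - (-7 - G)/3 = ⅔ + (7/3 + G/3) = 3 + G/3)
(K((1 + 3)*3) + F(O))² = (-8 + (3 + (⅓)*3))² = (-8 + (3 + 1))² = (-8 + 4)² = (-4)² = 16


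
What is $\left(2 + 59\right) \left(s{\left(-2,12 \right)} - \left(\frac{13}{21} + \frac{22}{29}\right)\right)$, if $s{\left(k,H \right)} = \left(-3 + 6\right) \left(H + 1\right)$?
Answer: $\frac{1397632}{609} \approx 2295.0$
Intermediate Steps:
$s{\left(k,H \right)} = 3 + 3 H$ ($s{\left(k,H \right)} = 3 \left(1 + H\right) = 3 + 3 H$)
$\left(2 + 59\right) \left(s{\left(-2,12 \right)} - \left(\frac{13}{21} + \frac{22}{29}\right)\right) = \left(2 + 59\right) \left(\left(3 + 3 \cdot 12\right) - \left(\frac{13}{21} + \frac{22}{29}\right)\right) = 61 \left(\left(3 + 36\right) - \frac{839}{609}\right) = 61 \left(39 - \frac{839}{609}\right) = 61 \cdot \frac{22912}{609} = \frac{1397632}{609}$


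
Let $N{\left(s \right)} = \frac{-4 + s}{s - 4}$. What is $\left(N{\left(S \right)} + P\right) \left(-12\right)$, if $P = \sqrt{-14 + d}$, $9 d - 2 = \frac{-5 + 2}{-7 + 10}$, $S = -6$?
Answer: $-12 - 20 i \sqrt{5} \approx -12.0 - 44.721 i$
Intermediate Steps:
$N{\left(s \right)} = 1$ ($N{\left(s \right)} = \frac{-4 + s}{-4 + s} = 1$)
$d = \frac{1}{9}$ ($d = \frac{2}{9} + \frac{\left(-5 + 2\right) \frac{1}{-7 + 10}}{9} = \frac{2}{9} + \frac{\left(-3\right) \frac{1}{3}}{9} = \frac{2}{9} + \frac{1}{9} \left(-1\right) = \frac{2}{9} - \frac{1}{9} = \frac{1}{9} \approx 0.11111$)
$P = \frac{5 i \sqrt{5}}{3}$ ($P = \sqrt{-14 + \frac{1}{9}} = \sqrt{- \frac{125}{9}} = \frac{5 i \sqrt{5}}{3} \approx 3.7268 i$)
$\left(N{\left(S \right)} + P\right) \left(-12\right) = \left(1 + \frac{5 i \sqrt{5}}{3}\right) \left(-12\right) = -12 - 20 i \sqrt{5}$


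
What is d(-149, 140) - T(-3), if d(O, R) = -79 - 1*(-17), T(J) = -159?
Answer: 97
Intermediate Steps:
d(O, R) = -62 (d(O, R) = -79 + 17 = -62)
d(-149, 140) - T(-3) = -62 - 1*(-159) = -62 + 159 = 97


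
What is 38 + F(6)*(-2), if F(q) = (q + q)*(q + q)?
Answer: -250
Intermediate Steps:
F(q) = 4*q² (F(q) = (2*q)*(2*q) = 4*q²)
38 + F(6)*(-2) = 38 + (4*6²)*(-2) = 38 + (4*36)*(-2) = 38 + 144*(-2) = 38 - 288 = -250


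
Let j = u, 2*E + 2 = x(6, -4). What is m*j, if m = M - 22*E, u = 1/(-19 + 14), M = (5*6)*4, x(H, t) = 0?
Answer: -142/5 ≈ -28.400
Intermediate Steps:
E = -1 (E = -1 + (½)*0 = -1 + 0 = -1)
M = 120 (M = 30*4 = 120)
u = -⅕ (u = 1/(-5) = -⅕ ≈ -0.20000)
j = -⅕ ≈ -0.20000
m = 142 (m = 120 - 22*(-1) = 120 + 22 = 142)
m*j = 142*(-⅕) = -142/5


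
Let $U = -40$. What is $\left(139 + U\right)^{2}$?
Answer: $9801$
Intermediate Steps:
$\left(139 + U\right)^{2} = \left(139 - 40\right)^{2} = 99^{2} = 9801$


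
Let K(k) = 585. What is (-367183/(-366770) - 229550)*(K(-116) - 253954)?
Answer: 21331563370451973/366770 ≈ 5.8161e+10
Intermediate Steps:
(-367183/(-366770) - 229550)*(K(-116) - 253954) = (-367183/(-366770) - 229550)*(585 - 253954) = (-367183*(-1/366770) - 229550)*(-253369) = (367183/366770 - 229550)*(-253369) = -84191686317/366770*(-253369) = 21331563370451973/366770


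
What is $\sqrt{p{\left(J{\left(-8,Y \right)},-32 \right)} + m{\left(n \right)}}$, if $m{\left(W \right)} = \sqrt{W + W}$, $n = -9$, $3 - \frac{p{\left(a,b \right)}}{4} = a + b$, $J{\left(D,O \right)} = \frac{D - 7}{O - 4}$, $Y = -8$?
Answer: $\sqrt{135 + 3 i \sqrt{2}} \approx 11.62 + 0.1826 i$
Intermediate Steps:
$J{\left(D,O \right)} = \frac{-7 + D}{-4 + O}$
$p{\left(a,b \right)} = 12 - 4 a - 4 b$ ($p{\left(a,b \right)} = 12 - 4 \left(a + b\right) = 12 - \left(4 a + 4 b\right) = 12 - 4 a - 4 b$)
$m{\left(W \right)} = \sqrt{2} \sqrt{W}$ ($m{\left(W \right)} = \sqrt{2 W} = \sqrt{2} \sqrt{W}$)
$\sqrt{p{\left(J{\left(-8,Y \right)},-32 \right)} + m{\left(n \right)}} = \sqrt{\left(12 - 4 \frac{-7 - 8}{-4 - 8} - -128\right) + \sqrt{2} \sqrt{-9}} = \sqrt{\left(12 - 4 \frac{1}{-12} \left(-15\right) + 128\right) + \sqrt{2} \cdot 3 i} = \sqrt{\left(12 - 4 \left(\left(- \frac{1}{12}\right) \left(-15\right)\right) + 128\right) + 3 i \sqrt{2}} = \sqrt{\left(12 - 5 + 128\right) + 3 i \sqrt{2}} = \sqrt{135 + 3 i \sqrt{2}}$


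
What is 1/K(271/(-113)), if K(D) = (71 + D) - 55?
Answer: 113/1537 ≈ 0.073520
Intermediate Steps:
K(D) = 16 + D
1/K(271/(-113)) = 1/(16 + 271/(-113)) = 1/(16 + 271*(-1/113)) = 1/(16 - 271/113) = 1/(1537/113) = 113/1537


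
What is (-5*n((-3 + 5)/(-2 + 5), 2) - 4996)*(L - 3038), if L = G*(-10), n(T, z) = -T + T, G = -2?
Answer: 15077928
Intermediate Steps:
n(T, z) = 0
L = 20 (L = -2*(-10) = 20)
(-5*n((-3 + 5)/(-2 + 5), 2) - 4996)*(L - 3038) = (-5*0 - 4996)*(20 - 3038) = (0 - 4996)*(-3018) = -4996*(-3018) = 15077928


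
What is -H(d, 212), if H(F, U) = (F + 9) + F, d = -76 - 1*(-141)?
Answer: -139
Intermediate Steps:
d = 65 (d = -76 + 141 = 65)
H(F, U) = 9 + 2*F (H(F, U) = (9 + F) + F = 9 + 2*F)
-H(d, 212) = -(9 + 2*65) = -(9 + 130) = -1*139 = -139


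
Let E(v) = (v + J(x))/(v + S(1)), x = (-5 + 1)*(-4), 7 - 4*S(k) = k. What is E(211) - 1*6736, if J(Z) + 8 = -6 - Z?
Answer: -2862438/425 ≈ -6735.1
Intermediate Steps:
S(k) = 7/4 - k/4
x = 16 (x = -4*(-4) = 16)
J(Z) = -14 - Z (J(Z) = -8 + (-6 - Z) = -14 - Z)
E(v) = (-30 + v)/(3/2 + v) (E(v) = (v + (-14 - 1*16))/(v + (7/4 - ¼*1)) = (v + (-14 - 16))/(v + (7/4 - ¼)) = (v - 30)/(v + 3/2) = (-30 + v)/(3/2 + v))
E(211) - 1*6736 = 2*(-30 + 211)/(3 + 2*211) - 1*6736 = 2*181/(3 + 422) - 6736 = 2*181/425 - 6736 = 2*(1/425)*181 - 6736 = 362/425 - 6736 = -2862438/425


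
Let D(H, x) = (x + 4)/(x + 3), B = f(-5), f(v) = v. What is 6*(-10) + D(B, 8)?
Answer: -648/11 ≈ -58.909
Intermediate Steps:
B = -5
D(H, x) = (4 + x)/(3 + x)
6*(-10) + D(B, 8) = 6*(-10) + (4 + 8)/(3 + 8) = -60 + 12/11 = -648/11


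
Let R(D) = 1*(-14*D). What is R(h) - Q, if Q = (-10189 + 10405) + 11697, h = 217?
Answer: -14951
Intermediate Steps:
Q = 11913 (Q = 216 + 11697 = 11913)
R(D) = -14*D
R(h) - Q = -14*217 - 1*11913 = -3038 - 11913 = -14951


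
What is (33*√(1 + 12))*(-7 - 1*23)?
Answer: -990*√13 ≈ -3569.5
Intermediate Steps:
(33*√(1 + 12))*(-7 - 1*23) = (33*√13)*(-7 - 23) = (33*√13)*(-30) = -990*√13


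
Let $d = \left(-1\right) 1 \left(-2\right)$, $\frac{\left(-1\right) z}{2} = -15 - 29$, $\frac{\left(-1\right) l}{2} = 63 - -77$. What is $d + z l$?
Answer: $-24638$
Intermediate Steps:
$l = -280$ ($l = - 2 \left(63 - -77\right) = - 2 \left(63 + 77\right) = \left(-2\right) 140 = -280$)
$z = 88$ ($z = - 2 \left(-15 - 29\right) = \left(-2\right) \left(-44\right) = 88$)
$d = 2$ ($d = \left(-1\right) \left(-2\right) = 2$)
$d + z l = 2 + 88 \left(-280\right) = 2 - 24640 = -24638$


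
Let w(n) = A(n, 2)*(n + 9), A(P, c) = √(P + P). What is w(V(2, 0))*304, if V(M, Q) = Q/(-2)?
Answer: 0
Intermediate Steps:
A(P, c) = √2*√P (A(P, c) = √(2*P) = √2*√P)
V(M, Q) = -Q/2 (V(M, Q) = Q*(-½) = -Q/2)
w(n) = √2*√n*(9 + n) (w(n) = (√2*√n)*(n + 9) = (√2*√n)*(9 + n) = √2*√n*(9 + n))
w(V(2, 0))*304 = (√2*√(-½*0)*(9 - ½*0))*304 = (√2*√0*(9 + 0))*304 = (√2*0*9)*304 = 0*304 = 0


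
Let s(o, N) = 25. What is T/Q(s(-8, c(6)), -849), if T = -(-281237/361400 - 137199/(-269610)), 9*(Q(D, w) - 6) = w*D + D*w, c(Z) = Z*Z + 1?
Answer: -138108363/2415755170400 ≈ -5.7170e-5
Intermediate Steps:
c(Z) = 1 + Z**2 (c(Z) = Z**2 + 1 = 1 + Z**2)
Q(D, w) = 6 + 2*D*w/9 (Q(D, w) = 6 + (w*D + D*w)/9 = 6 + (D*w + D*w)/9 = 6 + (2*D*w)/9 = 6 + 2*D*w/9)
T = 46036121/170942200 (T = -(-281237*1/361400 - 137199*(-1/269610)) = -(-281237/361400 + 2407/4730) = -1*(-46036121/170942200) = 46036121/170942200 ≈ 0.26931)
T/Q(s(-8, c(6)), -849) = 46036121/(170942200*(6 + (2/9)*25*(-849))) = 46036121/(170942200*(6 - 14150/3)) = 46036121/(170942200*(-14132/3)) = (46036121/170942200)*(-3/14132) = -138108363/2415755170400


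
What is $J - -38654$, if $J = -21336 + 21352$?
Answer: $38670$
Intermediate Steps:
$J = 16$
$J - -38654 = 16 - -38654 = 16 + 38654 = 38670$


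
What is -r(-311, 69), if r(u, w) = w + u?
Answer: 242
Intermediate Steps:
r(u, w) = u + w
-r(-311, 69) = -(-311 + 69) = -1*(-242) = 242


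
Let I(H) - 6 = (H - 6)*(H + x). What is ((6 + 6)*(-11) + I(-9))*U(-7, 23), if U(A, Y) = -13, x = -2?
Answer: -507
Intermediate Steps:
I(H) = 6 + (-6 + H)*(-2 + H) (I(H) = 6 + (H - 6)*(H - 2) = 6 + (-6 + H)*(-2 + H))
((6 + 6)*(-11) + I(-9))*U(-7, 23) = ((6 + 6)*(-11) + (18 + (-9)**2 - 8*(-9)))*(-13) = (12*(-11) + (18 + 81 + 72))*(-13) = (-132 + 171)*(-13) = 39*(-13) = -507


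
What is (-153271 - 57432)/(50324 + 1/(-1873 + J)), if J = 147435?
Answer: -30670350086/7325262089 ≈ -4.1869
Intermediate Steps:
(-153271 - 57432)/(50324 + 1/(-1873 + J)) = (-153271 - 57432)/(50324 + 1/(-1873 + 147435)) = -210703/(50324 + 1/145562) = -210703/7325262089/145562 = -210703*145562/7325262089 = -30670350086/7325262089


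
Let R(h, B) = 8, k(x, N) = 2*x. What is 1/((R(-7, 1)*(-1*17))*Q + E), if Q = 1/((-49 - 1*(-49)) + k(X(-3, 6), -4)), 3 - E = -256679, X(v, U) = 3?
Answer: 3/769978 ≈ 3.8962e-6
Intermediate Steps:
E = 256682 (E = 3 - 1*(-256679) = 3 + 256679 = 256682)
Q = 1/6 (Q = 1/((-49 - 1*(-49)) + 2*3) = 1/((-49 + 49) + 6) = 1/(0 + 6) = 1/6 ≈ 0.16667)
1/((R(-7, 1)*(-1*17))*Q + E) = 1/((8*(-1*17))*(1/6) + 256682) = 1/((8*(-17))*(1/6) + 256682) = 1/(-136*1/6 + 256682) = 1/(-68/3 + 256682) = 1/(769978/3) = 3/769978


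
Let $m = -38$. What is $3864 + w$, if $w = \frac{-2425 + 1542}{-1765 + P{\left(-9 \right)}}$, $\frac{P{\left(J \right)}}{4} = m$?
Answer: $\frac{7408171}{1917} \approx 3864.5$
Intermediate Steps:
$P{\left(J \right)} = -152$ ($P{\left(J \right)} = 4 \left(-38\right) = -152$)
$w = \frac{883}{1917}$ ($w = \frac{-2425 + 1542}{-1765 - 152} = - \frac{883}{-1917} = \left(-883\right) \left(- \frac{1}{1917}\right) = \frac{883}{1917} \approx 0.46062$)
$3864 + w = 3864 + \frac{883}{1917} = \frac{7408171}{1917}$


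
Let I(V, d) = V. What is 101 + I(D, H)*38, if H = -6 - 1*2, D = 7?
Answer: 367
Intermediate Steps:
H = -8 (H = -6 - 2 = -8)
101 + I(D, H)*38 = 101 + 7*38 = 101 + 266 = 367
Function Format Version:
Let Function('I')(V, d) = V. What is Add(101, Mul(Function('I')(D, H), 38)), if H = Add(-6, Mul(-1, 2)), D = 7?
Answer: 367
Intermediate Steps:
H = -8 (H = Add(-6, -2) = -8)
Add(101, Mul(Function('I')(D, H), 38)) = Add(101, Mul(7, 38)) = Add(101, 266) = 367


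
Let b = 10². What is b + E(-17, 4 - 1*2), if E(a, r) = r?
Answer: 102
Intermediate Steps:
b = 100
b + E(-17, 4 - 1*2) = 100 + (4 - 1*2) = 100 + (4 - 2) = 100 + 2 = 102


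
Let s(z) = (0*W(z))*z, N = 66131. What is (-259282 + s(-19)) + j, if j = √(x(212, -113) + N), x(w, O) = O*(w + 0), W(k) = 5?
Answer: -259282 + 5*√1687 ≈ -2.5908e+5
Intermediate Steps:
x(w, O) = O*w
s(z) = 0 (s(z) = (0*5)*z = 0*z = 0)
j = 5*√1687 (j = √(-113*212 + 66131) = √(-23956 + 66131) = √42175 = 5*√1687 ≈ 205.37)
(-259282 + s(-19)) + j = (-259282 + 0) + 5*√1687 = -259282 + 5*√1687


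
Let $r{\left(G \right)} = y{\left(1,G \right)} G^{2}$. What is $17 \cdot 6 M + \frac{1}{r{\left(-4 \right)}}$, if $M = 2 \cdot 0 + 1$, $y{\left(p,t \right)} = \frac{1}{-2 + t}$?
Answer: $\frac{813}{8} \approx 101.63$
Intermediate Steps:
$M = 1$ ($M = 0 + 1 = 1$)
$r{\left(G \right)} = \frac{G^{2}}{-2 + G}$
$17 \cdot 6 M + \frac{1}{r{\left(-4 \right)}} = 17 \cdot 6 \cdot 1 + \frac{1}{\left(-4\right)^{2} \frac{1}{-2 - 4}} = 102 \cdot 1 + \frac{1}{16 \frac{1}{-6}} = 102 + \frac{1}{16 \left(- \frac{1}{6}\right)} = 102 + \frac{1}{- \frac{8}{3}} = 102 - \frac{3}{8} = \frac{813}{8}$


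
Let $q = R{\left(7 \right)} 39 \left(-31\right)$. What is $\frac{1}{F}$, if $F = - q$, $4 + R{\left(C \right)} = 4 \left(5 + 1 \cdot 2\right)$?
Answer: $\frac{1}{29016} \approx 3.4464 \cdot 10^{-5}$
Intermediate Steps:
$R{\left(C \right)} = 24$ ($R{\left(C \right)} = -4 + 4 \left(5 + 1 \cdot 2\right) = -4 + 4 \left(5 + 2\right) = -4 + 4 \cdot 7 = -4 + 28 = 24$)
$q = -29016$ ($q = 24 \cdot 39 \left(-31\right) = 936 \left(-31\right) = -29016$)
$F = 29016$ ($F = \left(-1\right) \left(-29016\right) = 29016$)
$\frac{1}{F} = \frac{1}{29016}$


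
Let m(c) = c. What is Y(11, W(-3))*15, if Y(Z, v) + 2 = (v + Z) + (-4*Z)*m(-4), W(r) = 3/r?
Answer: 2760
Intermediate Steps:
Y(Z, v) = -2 + v + 17*Z (Y(Z, v) = -2 + ((v + Z) - 4*Z*(-4)) = -2 + ((Z + v) + 16*Z) = -2 + (v + 17*Z) = -2 + v + 17*Z)
Y(11, W(-3))*15 = (-2 + 3/(-3) + 17*11)*15 = (-2 + 3*(-⅓) + 187)*15 = (-2 - 1 + 187)*15 = 184*15 = 2760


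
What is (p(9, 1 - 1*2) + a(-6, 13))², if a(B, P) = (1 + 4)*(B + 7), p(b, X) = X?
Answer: 16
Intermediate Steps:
a(B, P) = 35 + 5*B (a(B, P) = 5*(7 + B) = 35 + 5*B)
(p(9, 1 - 1*2) + a(-6, 13))² = ((1 - 1*2) + (35 + 5*(-6)))² = ((1 - 2) + (35 - 30))² = (-1 + 5)² = 4² = 16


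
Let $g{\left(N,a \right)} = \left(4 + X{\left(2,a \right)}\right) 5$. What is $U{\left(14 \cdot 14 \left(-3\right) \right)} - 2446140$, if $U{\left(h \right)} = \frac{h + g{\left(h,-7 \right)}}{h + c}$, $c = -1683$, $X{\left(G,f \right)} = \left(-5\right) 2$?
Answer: $- \frac{1851727774}{757} \approx -2.4461 \cdot 10^{6}$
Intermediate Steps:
$X{\left(G,f \right)} = -10$
$g{\left(N,a \right)} = -30$ ($g{\left(N,a \right)} = \left(4 - 10\right) 5 = \left(-6\right) 5 = -30$)
$U{\left(h \right)} = \frac{-30 + h}{-1683 + h}$ ($U{\left(h \right)} = \frac{h - 30}{h - 1683} = \frac{-30 + h}{-1683 + h}$)
$U{\left(14 \cdot 14 \left(-3\right) \right)} - 2446140 = \frac{-30 + 14 \cdot 14 \left(-3\right)}{-1683 + 14 \cdot 14 \left(-3\right)} - 2446140 = \frac{-30 + 196 \left(-3\right)}{-1683 + 196 \left(-3\right)} - 2446140 = \frac{-30 - 588}{-1683 - 588} - 2446140 = \frac{1}{-2271} \left(-618\right) - 2446140 = \left(- \frac{1}{2271}\right) \left(-618\right) - 2446140 = \frac{206}{757} - 2446140 = - \frac{1851727774}{757}$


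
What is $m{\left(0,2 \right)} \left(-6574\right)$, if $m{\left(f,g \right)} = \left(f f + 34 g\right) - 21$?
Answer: $-308978$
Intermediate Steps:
$m{\left(f,g \right)} = -21 + f^{2} + 34 g$ ($m{\left(f,g \right)} = \left(f^{2} + 34 g\right) - 21 = -21 + f^{2} + 34 g$)
$m{\left(0,2 \right)} \left(-6574\right) = \left(-21 + 0^{2} + 34 \cdot 2\right) \left(-6574\right) = \left(-21 + 0 + 68\right) \left(-6574\right) = 47 \left(-6574\right) = -308978$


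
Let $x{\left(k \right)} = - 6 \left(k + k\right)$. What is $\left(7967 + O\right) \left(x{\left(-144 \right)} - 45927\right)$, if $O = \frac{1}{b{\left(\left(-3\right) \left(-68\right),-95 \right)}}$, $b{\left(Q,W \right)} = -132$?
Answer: $- \frac{15493856319}{44} \approx -3.5213 \cdot 10^{8}$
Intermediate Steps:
$x{\left(k \right)} = - 12 k$ ($x{\left(k \right)} = - 6 \cdot 2 k = - 12 k$)
$O = - \frac{1}{132}$ ($O = \frac{1}{-132} = - \frac{1}{132} \approx -0.0075758$)
$\left(7967 + O\right) \left(x{\left(-144 \right)} - 45927\right) = \left(7967 - \frac{1}{132}\right) \left(\left(-12\right) \left(-144\right) - 45927\right) = \frac{1051643 \left(1728 - 45927\right)}{132} = \frac{1051643}{132} \left(-44199\right) = - \frac{15493856319}{44}$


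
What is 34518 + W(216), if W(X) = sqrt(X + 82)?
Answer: 34518 + sqrt(298) ≈ 34535.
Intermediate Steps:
W(X) = sqrt(82 + X)
34518 + W(216) = 34518 + sqrt(82 + 216) = 34518 + sqrt(298)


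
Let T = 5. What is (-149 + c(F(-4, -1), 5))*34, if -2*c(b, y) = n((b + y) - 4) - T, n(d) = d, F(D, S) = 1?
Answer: -5015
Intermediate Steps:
c(b, y) = 9/2 - b/2 - y/2 (c(b, y) = -(((b + y) - 4) - 1*5)/2 = -((-4 + b + y) - 5)/2 = -(-9 + b + y)/2 = 9/2 - b/2 - y/2)
(-149 + c(F(-4, -1), 5))*34 = (-149 + (9/2 - ½*1 - ½*5))*34 = (-149 + (9/2 - ½ - 5/2))*34 = (-149 + 3/2)*34 = -295/2*34 = -5015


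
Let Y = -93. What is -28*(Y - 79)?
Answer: 4816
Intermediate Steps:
-28*(Y - 79) = -28*(-93 - 79) = -28*(-172) = 4816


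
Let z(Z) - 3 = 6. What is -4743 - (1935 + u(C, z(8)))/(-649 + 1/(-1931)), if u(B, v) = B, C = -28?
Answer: -5940340043/1253220 ≈ -4740.1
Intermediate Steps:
z(Z) = 9 (z(Z) = 3 + 6 = 9)
-4743 - (1935 + u(C, z(8)))/(-649 + 1/(-1931)) = -4743 - (1935 - 28)/(-649 + 1/(-1931)) = -4743 - 1907/(-649 - 1/1931) = -4743 - 1907/(-1253220/1931) = -4743 - 1907*(-1931)/1253220 = -4743 - 1*(-3682417/1253220) = -4743 + 3682417/1253220 = -5940340043/1253220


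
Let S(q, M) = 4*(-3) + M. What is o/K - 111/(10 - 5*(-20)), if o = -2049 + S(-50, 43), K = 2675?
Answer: -103781/58850 ≈ -1.7635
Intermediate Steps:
S(q, M) = -12 + M
o = -2018 (o = -2049 + (-12 + 43) = -2049 + 31 = -2018)
o/K - 111/(10 - 5*(-20)) = -2018/2675 - 111/(10 - 5*(-20)) = -2018*1/2675 - 111/(10 + 100) = -2018/2675 - 111/110 = -103781/58850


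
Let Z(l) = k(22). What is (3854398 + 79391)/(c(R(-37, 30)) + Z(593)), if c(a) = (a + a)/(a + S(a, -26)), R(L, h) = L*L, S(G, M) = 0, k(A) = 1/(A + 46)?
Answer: 267497652/137 ≈ 1.9525e+6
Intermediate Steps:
k(A) = 1/(46 + A)
Z(l) = 1/68 (Z(l) = 1/(46 + 22) = 1/68)
R(L, h) = L**2
c(a) = 2 (c(a) = (a + a)/(a + 0) = (2*a)/a = 2)
(3854398 + 79391)/(c(R(-37, 30)) + Z(593)) = (3854398 + 79391)/(2 + 1/68) = 3933789/(137/68) = 3933789*(68/137) = 267497652/137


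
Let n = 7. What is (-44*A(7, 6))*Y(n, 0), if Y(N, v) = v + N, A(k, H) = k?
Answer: -2156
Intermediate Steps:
Y(N, v) = N + v
(-44*A(7, 6))*Y(n, 0) = (-44*7)*(7 + 0) = -308*7 = -2156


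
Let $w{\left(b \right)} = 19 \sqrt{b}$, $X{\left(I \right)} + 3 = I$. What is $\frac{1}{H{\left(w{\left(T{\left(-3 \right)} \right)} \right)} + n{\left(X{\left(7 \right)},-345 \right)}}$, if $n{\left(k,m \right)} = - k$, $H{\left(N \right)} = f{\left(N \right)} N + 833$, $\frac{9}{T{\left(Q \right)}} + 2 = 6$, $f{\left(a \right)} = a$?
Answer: $\frac{4}{6565} \approx 0.00060929$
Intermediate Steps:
$X{\left(I \right)} = -3 + I$
$T{\left(Q \right)} = \frac{9}{4}$ ($T{\left(Q \right)} = \frac{9}{-2 + 6} = \frac{9}{4}$)
$H{\left(N \right)} = 833 + N^{2}$ ($H{\left(N \right)} = N N + 833 = N^{2} + 833 = 833 + N^{2}$)
$\frac{1}{H{\left(w{\left(T{\left(-3 \right)} \right)} \right)} + n{\left(X{\left(7 \right)},-345 \right)}} = \frac{1}{\left(833 + \left(19 \sqrt{\frac{9}{4}}\right)^{2}\right) - \left(-3 + 7\right)} = \frac{1}{\left(833 + \left(19 \cdot \frac{3}{2}\right)^{2}\right) - 4} = \frac{1}{\left(833 + \left(\frac{57}{2}\right)^{2}\right) - 4} = \frac{1}{\left(833 + \frac{3249}{4}\right) - 4} = \frac{1}{\frac{6581}{4} - 4} = \frac{1}{\frac{6565}{4}} = \frac{4}{6565}$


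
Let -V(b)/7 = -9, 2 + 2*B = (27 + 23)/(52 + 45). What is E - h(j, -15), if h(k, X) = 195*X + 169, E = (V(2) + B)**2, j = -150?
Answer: 62400725/9409 ≈ 6632.0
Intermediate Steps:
B = -72/97 (B = -1 + ((27 + 23)/(52 + 45))/2 = -1 + (50/97)/2 = -1 + (50*(1/97))/2 = -1 + (1/2)*(50/97) = -1 + 25/97 = -72/97 ≈ -0.74227)
V(b) = 63 (V(b) = -7*(-9) = 63)
E = 36469521/9409 (E = (63 - 72/97)**2 = (6039/97)**2 = 36469521/9409 ≈ 3876.0)
h(k, X) = 169 + 195*X
E - h(j, -15) = 36469521/9409 - (169 + 195*(-15)) = 36469521/9409 - (169 - 2925) = 36469521/9409 - 1*(-2756) = 36469521/9409 + 2756 = 62400725/9409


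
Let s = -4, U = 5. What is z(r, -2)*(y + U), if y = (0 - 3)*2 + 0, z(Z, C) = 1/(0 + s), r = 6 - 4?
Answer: ¼ ≈ 0.25000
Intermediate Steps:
r = 2
z(Z, C) = -¼ (z(Z, C) = 1/(0 - 4) = 1/(-4) = -¼)
y = -6 (y = -3*2 + 0 = -6 + 0 = -6)
z(r, -2)*(y + U) = -(-6 + 5)/4 = -¼*(-1) = ¼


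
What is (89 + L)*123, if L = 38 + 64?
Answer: 23493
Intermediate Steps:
L = 102
(89 + L)*123 = (89 + 102)*123 = 191*123 = 23493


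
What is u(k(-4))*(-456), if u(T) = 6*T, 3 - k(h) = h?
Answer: -19152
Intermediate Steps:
k(h) = 3 - h
u(k(-4))*(-456) = (6*(3 - 1*(-4)))*(-456) = (6*(3 + 4))*(-456) = (6*7)*(-456) = 42*(-456) = -19152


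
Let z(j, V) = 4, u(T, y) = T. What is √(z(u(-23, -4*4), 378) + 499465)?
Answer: √499469 ≈ 706.73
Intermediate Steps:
√(z(u(-23, -4*4), 378) + 499465) = √(4 + 499465) = √499469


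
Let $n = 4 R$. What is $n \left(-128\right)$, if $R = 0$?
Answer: $0$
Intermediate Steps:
$n = 0$ ($n = 4 \cdot 0 = 0$)
$n \left(-128\right) = 0 \left(-128\right) = 0$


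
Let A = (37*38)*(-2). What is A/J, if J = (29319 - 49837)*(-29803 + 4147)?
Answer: -703/131602452 ≈ -5.3418e-6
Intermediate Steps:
J = 526409808 (J = -20518*(-25656) = 526409808)
A = -2812 (A = 1406*(-2) = -2812)
A/J = -2812/526409808 = -2812*1/526409808 = -703/131602452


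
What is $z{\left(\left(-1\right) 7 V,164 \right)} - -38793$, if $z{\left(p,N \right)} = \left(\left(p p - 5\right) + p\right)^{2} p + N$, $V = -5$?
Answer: $55164832$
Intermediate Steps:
$z{\left(p,N \right)} = N + p \left(-5 + p + p^{2}\right)^{2}$ ($z{\left(p,N \right)} = \left(\left(p^{2} - 5\right) + p\right)^{2} p + N = \left(\left(-5 + p^{2}\right) + p\right)^{2} p + N = \left(-5 + p + p^{2}\right)^{2} p + N = p \left(-5 + p + p^{2}\right)^{2} + N = N + p \left(-5 + p + p^{2}\right)^{2}$)
$z{\left(\left(-1\right) 7 V,164 \right)} - -38793 = \left(164 + \left(-1\right) 7 \left(-5\right) \left(-5 + \left(-1\right) 7 \left(-5\right) + \left(\left(-1\right) 7 \left(-5\right)\right)^{2}\right)^{2}\right) - -38793 = \left(164 + \left(-7\right) \left(-5\right) \left(-5 - -35 + \left(\left(-7\right) \left(-5\right)\right)^{2}\right)^{2}\right) + 38793 = \left(164 + 35 \left(-5 + 35 + 35^{2}\right)^{2}\right) + 38793 = \left(164 + 35 \left(-5 + 35 + 1225\right)^{2}\right) + 38793 = \left(164 + 35 \cdot 1255^{2}\right) + 38793 = \left(164 + 35 \cdot 1575025\right) + 38793 = \left(164 + 55125875\right) + 38793 = 55126039 + 38793 = 55164832$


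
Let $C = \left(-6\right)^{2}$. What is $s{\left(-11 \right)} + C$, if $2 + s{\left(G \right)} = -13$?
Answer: $21$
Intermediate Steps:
$s{\left(G \right)} = -15$ ($s{\left(G \right)} = -2 - 13 = -15$)
$C = 36$
$s{\left(-11 \right)} + C = -15 + 36 = 21$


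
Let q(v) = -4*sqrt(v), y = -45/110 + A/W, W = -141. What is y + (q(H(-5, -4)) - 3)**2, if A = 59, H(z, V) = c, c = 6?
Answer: 323143/3102 + 24*sqrt(6) ≈ 162.96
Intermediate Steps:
H(z, V) = 6
y = -2567/3102 (y = -45/110 + 59/(-141) = -45*1/110 + 59*(-1/141) = -9/22 - 59/141 = -2567/3102 ≈ -0.82753)
y + (q(H(-5, -4)) - 3)**2 = -2567/3102 + (-4*sqrt(6) - 3)**2 = -2567/3102 + (-3 - 4*sqrt(6))**2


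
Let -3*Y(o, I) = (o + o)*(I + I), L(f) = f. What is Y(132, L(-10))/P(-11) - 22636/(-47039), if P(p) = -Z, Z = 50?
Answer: -8165684/235195 ≈ -34.719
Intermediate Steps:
Y(o, I) = -4*I*o/3 (Y(o, I) = -(o + o)*(I + I)/3 = -2*o*2*I/3 = -4*I*o/3)
P(p) = -50 (P(p) = -1*50 = -50)
Y(132, L(-10))/P(-11) - 22636/(-47039) = -4/3*(-10)*132/(-50) - 22636/(-47039) = 1760*(-1/50) - 22636*(-1/47039) = -176/5 + 22636/47039 = -8165684/235195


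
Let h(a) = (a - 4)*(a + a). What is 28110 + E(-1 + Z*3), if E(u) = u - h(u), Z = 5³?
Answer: -248276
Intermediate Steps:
Z = 125
h(a) = 2*a*(-4 + a) (h(a) = (-4 + a)*(2*a) = 2*a*(-4 + a))
E(u) = u - 2*u*(-4 + u)
28110 + E(-1 + Z*3) = 28110 + (-1 + 125*3)*(9 - 2*(-1 + 125*3)) = 28110 + (-1 + 375)*(9 - 2*(-1 + 375)) = 28110 + 374*(9 - 2*374) = 28110 + 374*(9 - 748) = 28110 + 374*(-739) = 28110 - 276386 = -248276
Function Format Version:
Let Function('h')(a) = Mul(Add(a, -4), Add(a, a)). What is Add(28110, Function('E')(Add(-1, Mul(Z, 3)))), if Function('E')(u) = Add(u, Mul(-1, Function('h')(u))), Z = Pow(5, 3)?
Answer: -248276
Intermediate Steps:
Z = 125
Function('h')(a) = Mul(2, a, Add(-4, a)) (Function('h')(a) = Mul(Add(-4, a), Mul(2, a)) = Mul(2, a, Add(-4, a)))
Function('E')(u) = Add(u, Mul(-2, u, Add(-4, u))) (Function('E')(u) = Add(u, Mul(-1, Mul(2, u, Add(-4, u)))) = Add(u, Mul(-2, u, Add(-4, u))))
Add(28110, Function('E')(Add(-1, Mul(Z, 3)))) = Add(28110, Mul(Add(-1, Mul(125, 3)), Add(9, Mul(-2, Add(-1, Mul(125, 3)))))) = Add(28110, Mul(Add(-1, 375), Add(9, Mul(-2, Add(-1, 375))))) = Add(28110, Mul(374, Add(9, Mul(-2, 374)))) = Add(28110, Mul(374, Add(9, -748))) = Add(28110, Mul(374, -739)) = Add(28110, -276386) = -248276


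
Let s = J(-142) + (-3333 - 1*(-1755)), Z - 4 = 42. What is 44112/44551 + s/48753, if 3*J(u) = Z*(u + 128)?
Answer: 6212181730/6515984709 ≈ 0.95338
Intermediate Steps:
Z = 46 (Z = 4 + 42 = 46)
J(u) = 5888/3 + 46*u/3 (J(u) = (46*(u + 128))/3 = (46*(128 + u))/3 = (5888 + 46*u)/3 = 5888/3 + 46*u/3)
s = -5378/3 (s = (5888/3 + (46/3)*(-142)) + (-3333 - 1*(-1755)) = (5888/3 - 6532/3) + (-3333 + 1755) = -644/3 - 1578 = -5378/3 ≈ -1792.7)
44112/44551 + s/48753 = 44112/44551 - 5378/3/48753 = 44112*(1/44551) - 5378/3*1/48753 = 44112/44551 - 5378/146259 = 6212181730/6515984709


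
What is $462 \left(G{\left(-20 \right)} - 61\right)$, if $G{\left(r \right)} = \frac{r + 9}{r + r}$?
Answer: $- \frac{561099}{20} \approx -28055.0$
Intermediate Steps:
$G{\left(r \right)} = \frac{9 + r}{2 r}$
$462 \left(G{\left(-20 \right)} - 61\right) = 462 \left(\frac{9 - 20}{2 \left(-20\right)} - 61\right) = 462 \left(\frac{1}{2} \left(- \frac{1}{20}\right) \left(-11\right) - 61\right) = 462 \left(\frac{11}{40} - 61\right) = 462 \left(- \frac{2429}{40}\right) = - \frac{561099}{20}$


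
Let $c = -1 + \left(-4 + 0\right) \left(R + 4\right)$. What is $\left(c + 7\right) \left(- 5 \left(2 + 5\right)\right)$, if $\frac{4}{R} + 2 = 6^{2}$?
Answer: $\frac{6230}{17} \approx 366.47$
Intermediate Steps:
$R = \frac{2}{17}$ ($R = \frac{4}{-2 + 6^{2}} = \frac{4}{-2 + 36} = \frac{4}{34} = 4 \cdot \frac{1}{34} = \frac{2}{17} \approx 0.11765$)
$c = - \frac{297}{17}$ ($c = -1 + \left(-4 + 0\right) \left(\frac{2}{17} + 4\right) = -1 - \frac{280}{17} = - \frac{297}{17} \approx -17.471$)
$\left(c + 7\right) \left(- 5 \left(2 + 5\right)\right) = \left(- \frac{297}{17} + 7\right) \left(- 5 \left(2 + 5\right)\right) = - \frac{178 \left(\left(-5\right) 7\right)}{17} = \left(- \frac{178}{17}\right) \left(-35\right) = \frac{6230}{17}$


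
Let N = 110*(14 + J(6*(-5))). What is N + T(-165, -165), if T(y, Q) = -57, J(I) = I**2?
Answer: 100483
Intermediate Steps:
N = 100540 (N = 110*(14 + (6*(-5))**2) = 110*(14 + (-30)**2) = 110*(14 + 900) = 110*914 = 100540)
N + T(-165, -165) = 100540 - 57 = 100483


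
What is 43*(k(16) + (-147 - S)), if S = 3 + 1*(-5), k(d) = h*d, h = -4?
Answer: -8987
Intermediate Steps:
k(d) = -4*d
S = -2 (S = 3 - 5 = -2)
43*(k(16) + (-147 - S)) = 43*(-4*16 + (-147 - 1*(-2))) = 43*(-64 + (-147 + 2)) = 43*(-64 - 145) = 43*(-209) = -8987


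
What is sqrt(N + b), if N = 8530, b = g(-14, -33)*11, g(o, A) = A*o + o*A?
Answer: sqrt(18694) ≈ 136.73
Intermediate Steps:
g(o, A) = 2*A*o (g(o, A) = A*o + A*o = 2*A*o)
b = 10164 (b = (2*(-33)*(-14))*11 = 924*11 = 10164)
sqrt(N + b) = sqrt(8530 + 10164) = sqrt(18694)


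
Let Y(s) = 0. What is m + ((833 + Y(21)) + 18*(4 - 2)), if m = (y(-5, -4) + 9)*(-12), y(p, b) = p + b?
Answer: 869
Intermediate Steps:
y(p, b) = b + p
m = 0 (m = ((-4 - 5) + 9)*(-12) = (-9 + 9)*(-12) = 0*(-12) = 0)
m + ((833 + Y(21)) + 18*(4 - 2)) = 0 + ((833 + 0) + 18*(4 - 2)) = 0 + (833 + 18*2) = 0 + (833 + 36) = 0 + 869 = 869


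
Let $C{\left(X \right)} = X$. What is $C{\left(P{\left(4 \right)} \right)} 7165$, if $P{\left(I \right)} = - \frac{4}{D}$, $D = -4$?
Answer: $7165$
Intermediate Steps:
$P{\left(I \right)} = 1$ ($P{\left(I \right)} = - \frac{4}{-4} = \left(-4\right) \left(- \frac{1}{4}\right) = 1$)
$C{\left(P{\left(4 \right)} \right)} 7165 = 1 \cdot 7165 = 7165$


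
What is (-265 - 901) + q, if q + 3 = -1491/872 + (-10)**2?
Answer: -933659/872 ≈ -1070.7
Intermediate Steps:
q = 83093/872 (q = -3 + (-1491/872 + (-10)**2) = -3 + (-1491*1/872 + 100) = -3 + (-1491/872 + 100) = -3 + 85709/872 = 83093/872 ≈ 95.290)
(-265 - 901) + q = (-265 - 901) + 83093/872 = -1166 + 83093/872 = -933659/872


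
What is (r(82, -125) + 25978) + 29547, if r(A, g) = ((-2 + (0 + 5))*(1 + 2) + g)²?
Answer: 68981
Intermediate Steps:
r(A, g) = (9 + g)² (r(A, g) = ((-2 + 5)*3 + g)² = (3*3 + g)² = (9 + g)²)
(r(82, -125) + 25978) + 29547 = ((9 - 125)² + 25978) + 29547 = ((-116)² + 25978) + 29547 = (13456 + 25978) + 29547 = 39434 + 29547 = 68981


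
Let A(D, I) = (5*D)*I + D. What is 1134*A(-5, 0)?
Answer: -5670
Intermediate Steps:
A(D, I) = D + 5*D*I (A(D, I) = 5*D*I + D = D + 5*D*I)
1134*A(-5, 0) = 1134*(-5*(1 + 5*0)) = 1134*(-5*(1 + 0)) = 1134*(-5*1) = 1134*(-5) = -5670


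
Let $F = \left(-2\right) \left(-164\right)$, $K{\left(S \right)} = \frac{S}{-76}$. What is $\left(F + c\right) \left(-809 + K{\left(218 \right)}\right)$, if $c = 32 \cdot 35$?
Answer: $- \frac{22336124}{19} \approx -1.1756 \cdot 10^{6}$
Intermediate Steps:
$c = 1120$
$K{\left(S \right)} = - \frac{S}{76}$ ($K{\left(S \right)} = S \left(- \frac{1}{76}\right) = - \frac{S}{76}$)
$F = 328$
$\left(F + c\right) \left(-809 + K{\left(218 \right)}\right) = \left(328 + 1120\right) \left(-809 - \frac{109}{38}\right) = 1448 \left(-809 - \frac{109}{38}\right) = 1448 \left(- \frac{30851}{38}\right) = - \frac{22336124}{19}$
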